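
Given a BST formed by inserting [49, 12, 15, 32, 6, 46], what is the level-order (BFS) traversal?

Tree insertion order: [49, 12, 15, 32, 6, 46]
Tree (level-order array): [49, 12, None, 6, 15, None, None, None, 32, None, 46]
BFS from the root, enqueuing left then right child of each popped node:
  queue [49] -> pop 49, enqueue [12], visited so far: [49]
  queue [12] -> pop 12, enqueue [6, 15], visited so far: [49, 12]
  queue [6, 15] -> pop 6, enqueue [none], visited so far: [49, 12, 6]
  queue [15] -> pop 15, enqueue [32], visited so far: [49, 12, 6, 15]
  queue [32] -> pop 32, enqueue [46], visited so far: [49, 12, 6, 15, 32]
  queue [46] -> pop 46, enqueue [none], visited so far: [49, 12, 6, 15, 32, 46]
Result: [49, 12, 6, 15, 32, 46]


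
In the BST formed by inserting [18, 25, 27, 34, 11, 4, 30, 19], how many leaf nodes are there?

Tree built from: [18, 25, 27, 34, 11, 4, 30, 19]
Tree (level-order array): [18, 11, 25, 4, None, 19, 27, None, None, None, None, None, 34, 30]
Rule: A leaf has 0 children.
Per-node child counts:
  node 18: 2 child(ren)
  node 11: 1 child(ren)
  node 4: 0 child(ren)
  node 25: 2 child(ren)
  node 19: 0 child(ren)
  node 27: 1 child(ren)
  node 34: 1 child(ren)
  node 30: 0 child(ren)
Matching nodes: [4, 19, 30]
Count of leaf nodes: 3


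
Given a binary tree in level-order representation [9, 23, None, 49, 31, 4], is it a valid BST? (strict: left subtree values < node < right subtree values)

Level-order array: [9, 23, None, 49, 31, 4]
Validate using subtree bounds (lo, hi): at each node, require lo < value < hi,
then recurse left with hi=value and right with lo=value.
Preorder trace (stopping at first violation):
  at node 9 with bounds (-inf, +inf): OK
  at node 23 with bounds (-inf, 9): VIOLATION
Node 23 violates its bound: not (-inf < 23 < 9).
Result: Not a valid BST


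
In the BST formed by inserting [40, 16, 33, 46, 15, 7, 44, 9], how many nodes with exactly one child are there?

Tree built from: [40, 16, 33, 46, 15, 7, 44, 9]
Tree (level-order array): [40, 16, 46, 15, 33, 44, None, 7, None, None, None, None, None, None, 9]
Rule: These are nodes with exactly 1 non-null child.
Per-node child counts:
  node 40: 2 child(ren)
  node 16: 2 child(ren)
  node 15: 1 child(ren)
  node 7: 1 child(ren)
  node 9: 0 child(ren)
  node 33: 0 child(ren)
  node 46: 1 child(ren)
  node 44: 0 child(ren)
Matching nodes: [15, 7, 46]
Count of nodes with exactly one child: 3


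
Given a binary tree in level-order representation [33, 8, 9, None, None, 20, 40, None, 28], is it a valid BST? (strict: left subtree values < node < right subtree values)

Level-order array: [33, 8, 9, None, None, 20, 40, None, 28]
Validate using subtree bounds (lo, hi): at each node, require lo < value < hi,
then recurse left with hi=value and right with lo=value.
Preorder trace (stopping at first violation):
  at node 33 with bounds (-inf, +inf): OK
  at node 8 with bounds (-inf, 33): OK
  at node 9 with bounds (33, +inf): VIOLATION
Node 9 violates its bound: not (33 < 9 < +inf).
Result: Not a valid BST


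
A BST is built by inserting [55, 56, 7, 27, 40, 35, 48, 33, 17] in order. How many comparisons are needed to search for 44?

Search path for 44: 55 -> 7 -> 27 -> 40 -> 48
Found: False
Comparisons: 5


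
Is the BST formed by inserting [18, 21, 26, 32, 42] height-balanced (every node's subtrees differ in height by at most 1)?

Tree (level-order array): [18, None, 21, None, 26, None, 32, None, 42]
Definition: a tree is height-balanced if, at every node, |h(left) - h(right)| <= 1 (empty subtree has height -1).
Bottom-up per-node check:
  node 42: h_left=-1, h_right=-1, diff=0 [OK], height=0
  node 32: h_left=-1, h_right=0, diff=1 [OK], height=1
  node 26: h_left=-1, h_right=1, diff=2 [FAIL (|-1-1|=2 > 1)], height=2
  node 21: h_left=-1, h_right=2, diff=3 [FAIL (|-1-2|=3 > 1)], height=3
  node 18: h_left=-1, h_right=3, diff=4 [FAIL (|-1-3|=4 > 1)], height=4
Node 26 violates the condition: |-1 - 1| = 2 > 1.
Result: Not balanced


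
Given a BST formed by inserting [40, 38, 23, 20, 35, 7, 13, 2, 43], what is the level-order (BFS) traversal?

Tree insertion order: [40, 38, 23, 20, 35, 7, 13, 2, 43]
Tree (level-order array): [40, 38, 43, 23, None, None, None, 20, 35, 7, None, None, None, 2, 13]
BFS from the root, enqueuing left then right child of each popped node:
  queue [40] -> pop 40, enqueue [38, 43], visited so far: [40]
  queue [38, 43] -> pop 38, enqueue [23], visited so far: [40, 38]
  queue [43, 23] -> pop 43, enqueue [none], visited so far: [40, 38, 43]
  queue [23] -> pop 23, enqueue [20, 35], visited so far: [40, 38, 43, 23]
  queue [20, 35] -> pop 20, enqueue [7], visited so far: [40, 38, 43, 23, 20]
  queue [35, 7] -> pop 35, enqueue [none], visited so far: [40, 38, 43, 23, 20, 35]
  queue [7] -> pop 7, enqueue [2, 13], visited so far: [40, 38, 43, 23, 20, 35, 7]
  queue [2, 13] -> pop 2, enqueue [none], visited so far: [40, 38, 43, 23, 20, 35, 7, 2]
  queue [13] -> pop 13, enqueue [none], visited so far: [40, 38, 43, 23, 20, 35, 7, 2, 13]
Result: [40, 38, 43, 23, 20, 35, 7, 2, 13]


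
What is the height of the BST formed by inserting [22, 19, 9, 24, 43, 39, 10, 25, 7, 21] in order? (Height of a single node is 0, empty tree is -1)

Insertion order: [22, 19, 9, 24, 43, 39, 10, 25, 7, 21]
Tree (level-order array): [22, 19, 24, 9, 21, None, 43, 7, 10, None, None, 39, None, None, None, None, None, 25]
Compute height bottom-up (empty subtree = -1):
  height(7) = 1 + max(-1, -1) = 0
  height(10) = 1 + max(-1, -1) = 0
  height(9) = 1 + max(0, 0) = 1
  height(21) = 1 + max(-1, -1) = 0
  height(19) = 1 + max(1, 0) = 2
  height(25) = 1 + max(-1, -1) = 0
  height(39) = 1 + max(0, -1) = 1
  height(43) = 1 + max(1, -1) = 2
  height(24) = 1 + max(-1, 2) = 3
  height(22) = 1 + max(2, 3) = 4
Height = 4


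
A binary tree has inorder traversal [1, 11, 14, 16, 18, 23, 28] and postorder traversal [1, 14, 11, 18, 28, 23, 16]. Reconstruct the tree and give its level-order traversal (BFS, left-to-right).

Inorder:   [1, 11, 14, 16, 18, 23, 28]
Postorder: [1, 14, 11, 18, 28, 23, 16]
Algorithm: postorder visits root last, so walk postorder right-to-left;
each value is the root of the current inorder slice — split it at that
value, recurse on the right subtree first, then the left.
Recursive splits:
  root=16; inorder splits into left=[1, 11, 14], right=[18, 23, 28]
  root=23; inorder splits into left=[18], right=[28]
  root=28; inorder splits into left=[], right=[]
  root=18; inorder splits into left=[], right=[]
  root=11; inorder splits into left=[1], right=[14]
  root=14; inorder splits into left=[], right=[]
  root=1; inorder splits into left=[], right=[]
Reconstructed level-order: [16, 11, 23, 1, 14, 18, 28]


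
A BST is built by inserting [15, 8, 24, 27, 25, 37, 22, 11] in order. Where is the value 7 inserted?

Starting tree (level order): [15, 8, 24, None, 11, 22, 27, None, None, None, None, 25, 37]
Insertion path: 15 -> 8
Result: insert 7 as left child of 8
Final tree (level order): [15, 8, 24, 7, 11, 22, 27, None, None, None, None, None, None, 25, 37]


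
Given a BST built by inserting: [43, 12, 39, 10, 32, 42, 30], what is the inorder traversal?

Tree insertion order: [43, 12, 39, 10, 32, 42, 30]
Tree (level-order array): [43, 12, None, 10, 39, None, None, 32, 42, 30]
Inorder traversal: [10, 12, 30, 32, 39, 42, 43]


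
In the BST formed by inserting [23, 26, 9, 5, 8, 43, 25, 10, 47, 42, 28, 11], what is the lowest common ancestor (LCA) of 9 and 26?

Tree insertion order: [23, 26, 9, 5, 8, 43, 25, 10, 47, 42, 28, 11]
Tree (level-order array): [23, 9, 26, 5, 10, 25, 43, None, 8, None, 11, None, None, 42, 47, None, None, None, None, 28]
In a BST, the LCA of p=9, q=26 is the first node v on the
root-to-leaf path with p <= v <= q (go left if both < v, right if both > v).
Walk from root:
  at 23: 9 <= 23 <= 26, this is the LCA
LCA = 23


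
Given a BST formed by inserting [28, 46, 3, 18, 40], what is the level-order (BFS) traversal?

Tree insertion order: [28, 46, 3, 18, 40]
Tree (level-order array): [28, 3, 46, None, 18, 40]
BFS from the root, enqueuing left then right child of each popped node:
  queue [28] -> pop 28, enqueue [3, 46], visited so far: [28]
  queue [3, 46] -> pop 3, enqueue [18], visited so far: [28, 3]
  queue [46, 18] -> pop 46, enqueue [40], visited so far: [28, 3, 46]
  queue [18, 40] -> pop 18, enqueue [none], visited so far: [28, 3, 46, 18]
  queue [40] -> pop 40, enqueue [none], visited so far: [28, 3, 46, 18, 40]
Result: [28, 3, 46, 18, 40]


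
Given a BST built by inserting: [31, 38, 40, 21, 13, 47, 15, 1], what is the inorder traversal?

Tree insertion order: [31, 38, 40, 21, 13, 47, 15, 1]
Tree (level-order array): [31, 21, 38, 13, None, None, 40, 1, 15, None, 47]
Inorder traversal: [1, 13, 15, 21, 31, 38, 40, 47]


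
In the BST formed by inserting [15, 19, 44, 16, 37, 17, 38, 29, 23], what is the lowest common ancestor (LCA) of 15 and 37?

Tree insertion order: [15, 19, 44, 16, 37, 17, 38, 29, 23]
Tree (level-order array): [15, None, 19, 16, 44, None, 17, 37, None, None, None, 29, 38, 23]
In a BST, the LCA of p=15, q=37 is the first node v on the
root-to-leaf path with p <= v <= q (go left if both < v, right if both > v).
Walk from root:
  at 15: 15 <= 15 <= 37, this is the LCA
LCA = 15


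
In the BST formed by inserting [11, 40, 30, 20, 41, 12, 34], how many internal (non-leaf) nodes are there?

Tree built from: [11, 40, 30, 20, 41, 12, 34]
Tree (level-order array): [11, None, 40, 30, 41, 20, 34, None, None, 12]
Rule: An internal node has at least one child.
Per-node child counts:
  node 11: 1 child(ren)
  node 40: 2 child(ren)
  node 30: 2 child(ren)
  node 20: 1 child(ren)
  node 12: 0 child(ren)
  node 34: 0 child(ren)
  node 41: 0 child(ren)
Matching nodes: [11, 40, 30, 20]
Count of internal (non-leaf) nodes: 4


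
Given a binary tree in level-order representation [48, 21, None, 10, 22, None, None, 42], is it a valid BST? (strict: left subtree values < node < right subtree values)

Level-order array: [48, 21, None, 10, 22, None, None, 42]
Validate using subtree bounds (lo, hi): at each node, require lo < value < hi,
then recurse left with hi=value and right with lo=value.
Preorder trace (stopping at first violation):
  at node 48 with bounds (-inf, +inf): OK
  at node 21 with bounds (-inf, 48): OK
  at node 10 with bounds (-inf, 21): OK
  at node 22 with bounds (21, 48): OK
  at node 42 with bounds (21, 22): VIOLATION
Node 42 violates its bound: not (21 < 42 < 22).
Result: Not a valid BST


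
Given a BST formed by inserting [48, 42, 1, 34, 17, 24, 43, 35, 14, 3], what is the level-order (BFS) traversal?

Tree insertion order: [48, 42, 1, 34, 17, 24, 43, 35, 14, 3]
Tree (level-order array): [48, 42, None, 1, 43, None, 34, None, None, 17, 35, 14, 24, None, None, 3]
BFS from the root, enqueuing left then right child of each popped node:
  queue [48] -> pop 48, enqueue [42], visited so far: [48]
  queue [42] -> pop 42, enqueue [1, 43], visited so far: [48, 42]
  queue [1, 43] -> pop 1, enqueue [34], visited so far: [48, 42, 1]
  queue [43, 34] -> pop 43, enqueue [none], visited so far: [48, 42, 1, 43]
  queue [34] -> pop 34, enqueue [17, 35], visited so far: [48, 42, 1, 43, 34]
  queue [17, 35] -> pop 17, enqueue [14, 24], visited so far: [48, 42, 1, 43, 34, 17]
  queue [35, 14, 24] -> pop 35, enqueue [none], visited so far: [48, 42, 1, 43, 34, 17, 35]
  queue [14, 24] -> pop 14, enqueue [3], visited so far: [48, 42, 1, 43, 34, 17, 35, 14]
  queue [24, 3] -> pop 24, enqueue [none], visited so far: [48, 42, 1, 43, 34, 17, 35, 14, 24]
  queue [3] -> pop 3, enqueue [none], visited so far: [48, 42, 1, 43, 34, 17, 35, 14, 24, 3]
Result: [48, 42, 1, 43, 34, 17, 35, 14, 24, 3]


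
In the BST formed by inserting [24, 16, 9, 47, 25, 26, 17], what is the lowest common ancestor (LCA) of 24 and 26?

Tree insertion order: [24, 16, 9, 47, 25, 26, 17]
Tree (level-order array): [24, 16, 47, 9, 17, 25, None, None, None, None, None, None, 26]
In a BST, the LCA of p=24, q=26 is the first node v on the
root-to-leaf path with p <= v <= q (go left if both < v, right if both > v).
Walk from root:
  at 24: 24 <= 24 <= 26, this is the LCA
LCA = 24


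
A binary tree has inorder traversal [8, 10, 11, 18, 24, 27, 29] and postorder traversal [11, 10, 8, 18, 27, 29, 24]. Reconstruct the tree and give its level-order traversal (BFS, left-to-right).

Inorder:   [8, 10, 11, 18, 24, 27, 29]
Postorder: [11, 10, 8, 18, 27, 29, 24]
Algorithm: postorder visits root last, so walk postorder right-to-left;
each value is the root of the current inorder slice — split it at that
value, recurse on the right subtree first, then the left.
Recursive splits:
  root=24; inorder splits into left=[8, 10, 11, 18], right=[27, 29]
  root=29; inorder splits into left=[27], right=[]
  root=27; inorder splits into left=[], right=[]
  root=18; inorder splits into left=[8, 10, 11], right=[]
  root=8; inorder splits into left=[], right=[10, 11]
  root=10; inorder splits into left=[], right=[11]
  root=11; inorder splits into left=[], right=[]
Reconstructed level-order: [24, 18, 29, 8, 27, 10, 11]


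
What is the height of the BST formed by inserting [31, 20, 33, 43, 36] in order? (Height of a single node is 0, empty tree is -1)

Insertion order: [31, 20, 33, 43, 36]
Tree (level-order array): [31, 20, 33, None, None, None, 43, 36]
Compute height bottom-up (empty subtree = -1):
  height(20) = 1 + max(-1, -1) = 0
  height(36) = 1 + max(-1, -1) = 0
  height(43) = 1 + max(0, -1) = 1
  height(33) = 1 + max(-1, 1) = 2
  height(31) = 1 + max(0, 2) = 3
Height = 3


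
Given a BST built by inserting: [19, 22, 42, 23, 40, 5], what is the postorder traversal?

Tree insertion order: [19, 22, 42, 23, 40, 5]
Tree (level-order array): [19, 5, 22, None, None, None, 42, 23, None, None, 40]
Postorder traversal: [5, 40, 23, 42, 22, 19]


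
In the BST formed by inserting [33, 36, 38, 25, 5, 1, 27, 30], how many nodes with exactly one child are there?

Tree built from: [33, 36, 38, 25, 5, 1, 27, 30]
Tree (level-order array): [33, 25, 36, 5, 27, None, 38, 1, None, None, 30]
Rule: These are nodes with exactly 1 non-null child.
Per-node child counts:
  node 33: 2 child(ren)
  node 25: 2 child(ren)
  node 5: 1 child(ren)
  node 1: 0 child(ren)
  node 27: 1 child(ren)
  node 30: 0 child(ren)
  node 36: 1 child(ren)
  node 38: 0 child(ren)
Matching nodes: [5, 27, 36]
Count of nodes with exactly one child: 3


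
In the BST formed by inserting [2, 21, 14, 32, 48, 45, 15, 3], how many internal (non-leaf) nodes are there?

Tree built from: [2, 21, 14, 32, 48, 45, 15, 3]
Tree (level-order array): [2, None, 21, 14, 32, 3, 15, None, 48, None, None, None, None, 45]
Rule: An internal node has at least one child.
Per-node child counts:
  node 2: 1 child(ren)
  node 21: 2 child(ren)
  node 14: 2 child(ren)
  node 3: 0 child(ren)
  node 15: 0 child(ren)
  node 32: 1 child(ren)
  node 48: 1 child(ren)
  node 45: 0 child(ren)
Matching nodes: [2, 21, 14, 32, 48]
Count of internal (non-leaf) nodes: 5


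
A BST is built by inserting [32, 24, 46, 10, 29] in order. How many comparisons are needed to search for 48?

Search path for 48: 32 -> 46
Found: False
Comparisons: 2


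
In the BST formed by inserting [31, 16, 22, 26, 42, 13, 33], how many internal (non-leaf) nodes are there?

Tree built from: [31, 16, 22, 26, 42, 13, 33]
Tree (level-order array): [31, 16, 42, 13, 22, 33, None, None, None, None, 26]
Rule: An internal node has at least one child.
Per-node child counts:
  node 31: 2 child(ren)
  node 16: 2 child(ren)
  node 13: 0 child(ren)
  node 22: 1 child(ren)
  node 26: 0 child(ren)
  node 42: 1 child(ren)
  node 33: 0 child(ren)
Matching nodes: [31, 16, 22, 42]
Count of internal (non-leaf) nodes: 4


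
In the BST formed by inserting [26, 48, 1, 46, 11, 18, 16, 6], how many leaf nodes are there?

Tree built from: [26, 48, 1, 46, 11, 18, 16, 6]
Tree (level-order array): [26, 1, 48, None, 11, 46, None, 6, 18, None, None, None, None, 16]
Rule: A leaf has 0 children.
Per-node child counts:
  node 26: 2 child(ren)
  node 1: 1 child(ren)
  node 11: 2 child(ren)
  node 6: 0 child(ren)
  node 18: 1 child(ren)
  node 16: 0 child(ren)
  node 48: 1 child(ren)
  node 46: 0 child(ren)
Matching nodes: [6, 16, 46]
Count of leaf nodes: 3


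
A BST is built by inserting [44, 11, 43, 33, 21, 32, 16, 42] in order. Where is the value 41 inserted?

Starting tree (level order): [44, 11, None, None, 43, 33, None, 21, 42, 16, 32]
Insertion path: 44 -> 11 -> 43 -> 33 -> 42
Result: insert 41 as left child of 42
Final tree (level order): [44, 11, None, None, 43, 33, None, 21, 42, 16, 32, 41]


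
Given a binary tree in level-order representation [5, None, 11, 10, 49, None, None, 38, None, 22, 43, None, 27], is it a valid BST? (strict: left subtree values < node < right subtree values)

Level-order array: [5, None, 11, 10, 49, None, None, 38, None, 22, 43, None, 27]
Validate using subtree bounds (lo, hi): at each node, require lo < value < hi,
then recurse left with hi=value and right with lo=value.
Preorder trace (stopping at first violation):
  at node 5 with bounds (-inf, +inf): OK
  at node 11 with bounds (5, +inf): OK
  at node 10 with bounds (5, 11): OK
  at node 49 with bounds (11, +inf): OK
  at node 38 with bounds (11, 49): OK
  at node 22 with bounds (11, 38): OK
  at node 27 with bounds (22, 38): OK
  at node 43 with bounds (38, 49): OK
No violation found at any node.
Result: Valid BST


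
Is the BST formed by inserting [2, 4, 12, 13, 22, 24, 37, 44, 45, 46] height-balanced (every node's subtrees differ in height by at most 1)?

Tree (level-order array): [2, None, 4, None, 12, None, 13, None, 22, None, 24, None, 37, None, 44, None, 45, None, 46]
Definition: a tree is height-balanced if, at every node, |h(left) - h(right)| <= 1 (empty subtree has height -1).
Bottom-up per-node check:
  node 46: h_left=-1, h_right=-1, diff=0 [OK], height=0
  node 45: h_left=-1, h_right=0, diff=1 [OK], height=1
  node 44: h_left=-1, h_right=1, diff=2 [FAIL (|-1-1|=2 > 1)], height=2
  node 37: h_left=-1, h_right=2, diff=3 [FAIL (|-1-2|=3 > 1)], height=3
  node 24: h_left=-1, h_right=3, diff=4 [FAIL (|-1-3|=4 > 1)], height=4
  node 22: h_left=-1, h_right=4, diff=5 [FAIL (|-1-4|=5 > 1)], height=5
  node 13: h_left=-1, h_right=5, diff=6 [FAIL (|-1-5|=6 > 1)], height=6
  node 12: h_left=-1, h_right=6, diff=7 [FAIL (|-1-6|=7 > 1)], height=7
  node 4: h_left=-1, h_right=7, diff=8 [FAIL (|-1-7|=8 > 1)], height=8
  node 2: h_left=-1, h_right=8, diff=9 [FAIL (|-1-8|=9 > 1)], height=9
Node 44 violates the condition: |-1 - 1| = 2 > 1.
Result: Not balanced


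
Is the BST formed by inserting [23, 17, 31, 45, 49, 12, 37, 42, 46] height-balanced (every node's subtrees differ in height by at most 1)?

Tree (level-order array): [23, 17, 31, 12, None, None, 45, None, None, 37, 49, None, 42, 46]
Definition: a tree is height-balanced if, at every node, |h(left) - h(right)| <= 1 (empty subtree has height -1).
Bottom-up per-node check:
  node 12: h_left=-1, h_right=-1, diff=0 [OK], height=0
  node 17: h_left=0, h_right=-1, diff=1 [OK], height=1
  node 42: h_left=-1, h_right=-1, diff=0 [OK], height=0
  node 37: h_left=-1, h_right=0, diff=1 [OK], height=1
  node 46: h_left=-1, h_right=-1, diff=0 [OK], height=0
  node 49: h_left=0, h_right=-1, diff=1 [OK], height=1
  node 45: h_left=1, h_right=1, diff=0 [OK], height=2
  node 31: h_left=-1, h_right=2, diff=3 [FAIL (|-1-2|=3 > 1)], height=3
  node 23: h_left=1, h_right=3, diff=2 [FAIL (|1-3|=2 > 1)], height=4
Node 31 violates the condition: |-1 - 2| = 3 > 1.
Result: Not balanced


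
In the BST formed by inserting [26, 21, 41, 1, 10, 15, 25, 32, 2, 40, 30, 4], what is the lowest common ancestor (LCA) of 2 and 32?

Tree insertion order: [26, 21, 41, 1, 10, 15, 25, 32, 2, 40, 30, 4]
Tree (level-order array): [26, 21, 41, 1, 25, 32, None, None, 10, None, None, 30, 40, 2, 15, None, None, None, None, None, 4]
In a BST, the LCA of p=2, q=32 is the first node v on the
root-to-leaf path with p <= v <= q (go left if both < v, right if both > v).
Walk from root:
  at 26: 2 <= 26 <= 32, this is the LCA
LCA = 26


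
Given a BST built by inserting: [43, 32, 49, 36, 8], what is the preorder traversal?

Tree insertion order: [43, 32, 49, 36, 8]
Tree (level-order array): [43, 32, 49, 8, 36]
Preorder traversal: [43, 32, 8, 36, 49]


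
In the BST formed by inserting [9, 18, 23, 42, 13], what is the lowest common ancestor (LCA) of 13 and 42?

Tree insertion order: [9, 18, 23, 42, 13]
Tree (level-order array): [9, None, 18, 13, 23, None, None, None, 42]
In a BST, the LCA of p=13, q=42 is the first node v on the
root-to-leaf path with p <= v <= q (go left if both < v, right if both > v).
Walk from root:
  at 9: both 13 and 42 > 9, go right
  at 18: 13 <= 18 <= 42, this is the LCA
LCA = 18


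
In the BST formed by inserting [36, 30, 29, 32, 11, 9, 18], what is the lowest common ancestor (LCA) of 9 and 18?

Tree insertion order: [36, 30, 29, 32, 11, 9, 18]
Tree (level-order array): [36, 30, None, 29, 32, 11, None, None, None, 9, 18]
In a BST, the LCA of p=9, q=18 is the first node v on the
root-to-leaf path with p <= v <= q (go left if both < v, right if both > v).
Walk from root:
  at 36: both 9 and 18 < 36, go left
  at 30: both 9 and 18 < 30, go left
  at 29: both 9 and 18 < 29, go left
  at 11: 9 <= 11 <= 18, this is the LCA
LCA = 11


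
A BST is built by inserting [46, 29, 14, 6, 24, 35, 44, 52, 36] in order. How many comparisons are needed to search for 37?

Search path for 37: 46 -> 29 -> 35 -> 44 -> 36
Found: False
Comparisons: 5


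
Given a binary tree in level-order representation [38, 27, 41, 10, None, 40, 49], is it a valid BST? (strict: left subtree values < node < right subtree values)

Level-order array: [38, 27, 41, 10, None, 40, 49]
Validate using subtree bounds (lo, hi): at each node, require lo < value < hi,
then recurse left with hi=value and right with lo=value.
Preorder trace (stopping at first violation):
  at node 38 with bounds (-inf, +inf): OK
  at node 27 with bounds (-inf, 38): OK
  at node 10 with bounds (-inf, 27): OK
  at node 41 with bounds (38, +inf): OK
  at node 40 with bounds (38, 41): OK
  at node 49 with bounds (41, +inf): OK
No violation found at any node.
Result: Valid BST


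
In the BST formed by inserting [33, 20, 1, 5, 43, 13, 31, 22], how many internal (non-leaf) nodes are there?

Tree built from: [33, 20, 1, 5, 43, 13, 31, 22]
Tree (level-order array): [33, 20, 43, 1, 31, None, None, None, 5, 22, None, None, 13]
Rule: An internal node has at least one child.
Per-node child counts:
  node 33: 2 child(ren)
  node 20: 2 child(ren)
  node 1: 1 child(ren)
  node 5: 1 child(ren)
  node 13: 0 child(ren)
  node 31: 1 child(ren)
  node 22: 0 child(ren)
  node 43: 0 child(ren)
Matching nodes: [33, 20, 1, 5, 31]
Count of internal (non-leaf) nodes: 5


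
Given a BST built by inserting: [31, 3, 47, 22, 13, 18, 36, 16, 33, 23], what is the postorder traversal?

Tree insertion order: [31, 3, 47, 22, 13, 18, 36, 16, 33, 23]
Tree (level-order array): [31, 3, 47, None, 22, 36, None, 13, 23, 33, None, None, 18, None, None, None, None, 16]
Postorder traversal: [16, 18, 13, 23, 22, 3, 33, 36, 47, 31]


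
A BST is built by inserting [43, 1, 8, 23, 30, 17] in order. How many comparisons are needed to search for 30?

Search path for 30: 43 -> 1 -> 8 -> 23 -> 30
Found: True
Comparisons: 5


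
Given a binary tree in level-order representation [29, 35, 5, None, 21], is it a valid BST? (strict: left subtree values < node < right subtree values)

Level-order array: [29, 35, 5, None, 21]
Validate using subtree bounds (lo, hi): at each node, require lo < value < hi,
then recurse left with hi=value and right with lo=value.
Preorder trace (stopping at first violation):
  at node 29 with bounds (-inf, +inf): OK
  at node 35 with bounds (-inf, 29): VIOLATION
Node 35 violates its bound: not (-inf < 35 < 29).
Result: Not a valid BST


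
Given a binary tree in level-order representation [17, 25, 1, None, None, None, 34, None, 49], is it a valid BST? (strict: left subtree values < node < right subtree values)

Level-order array: [17, 25, 1, None, None, None, 34, None, 49]
Validate using subtree bounds (lo, hi): at each node, require lo < value < hi,
then recurse left with hi=value and right with lo=value.
Preorder trace (stopping at first violation):
  at node 17 with bounds (-inf, +inf): OK
  at node 25 with bounds (-inf, 17): VIOLATION
Node 25 violates its bound: not (-inf < 25 < 17).
Result: Not a valid BST


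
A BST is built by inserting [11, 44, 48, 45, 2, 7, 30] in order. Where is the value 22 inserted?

Starting tree (level order): [11, 2, 44, None, 7, 30, 48, None, None, None, None, 45]
Insertion path: 11 -> 44 -> 30
Result: insert 22 as left child of 30
Final tree (level order): [11, 2, 44, None, 7, 30, 48, None, None, 22, None, 45]


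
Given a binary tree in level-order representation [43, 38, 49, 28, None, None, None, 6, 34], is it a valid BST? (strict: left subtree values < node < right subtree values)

Level-order array: [43, 38, 49, 28, None, None, None, 6, 34]
Validate using subtree bounds (lo, hi): at each node, require lo < value < hi,
then recurse left with hi=value and right with lo=value.
Preorder trace (stopping at first violation):
  at node 43 with bounds (-inf, +inf): OK
  at node 38 with bounds (-inf, 43): OK
  at node 28 with bounds (-inf, 38): OK
  at node 6 with bounds (-inf, 28): OK
  at node 34 with bounds (28, 38): OK
  at node 49 with bounds (43, +inf): OK
No violation found at any node.
Result: Valid BST


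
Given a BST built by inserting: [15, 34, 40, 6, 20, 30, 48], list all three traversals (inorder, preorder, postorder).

Tree insertion order: [15, 34, 40, 6, 20, 30, 48]
Tree (level-order array): [15, 6, 34, None, None, 20, 40, None, 30, None, 48]
Inorder (L, root, R): [6, 15, 20, 30, 34, 40, 48]
Preorder (root, L, R): [15, 6, 34, 20, 30, 40, 48]
Postorder (L, R, root): [6, 30, 20, 48, 40, 34, 15]


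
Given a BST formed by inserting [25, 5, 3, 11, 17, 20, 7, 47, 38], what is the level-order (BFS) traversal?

Tree insertion order: [25, 5, 3, 11, 17, 20, 7, 47, 38]
Tree (level-order array): [25, 5, 47, 3, 11, 38, None, None, None, 7, 17, None, None, None, None, None, 20]
BFS from the root, enqueuing left then right child of each popped node:
  queue [25] -> pop 25, enqueue [5, 47], visited so far: [25]
  queue [5, 47] -> pop 5, enqueue [3, 11], visited so far: [25, 5]
  queue [47, 3, 11] -> pop 47, enqueue [38], visited so far: [25, 5, 47]
  queue [3, 11, 38] -> pop 3, enqueue [none], visited so far: [25, 5, 47, 3]
  queue [11, 38] -> pop 11, enqueue [7, 17], visited so far: [25, 5, 47, 3, 11]
  queue [38, 7, 17] -> pop 38, enqueue [none], visited so far: [25, 5, 47, 3, 11, 38]
  queue [7, 17] -> pop 7, enqueue [none], visited so far: [25, 5, 47, 3, 11, 38, 7]
  queue [17] -> pop 17, enqueue [20], visited so far: [25, 5, 47, 3, 11, 38, 7, 17]
  queue [20] -> pop 20, enqueue [none], visited so far: [25, 5, 47, 3, 11, 38, 7, 17, 20]
Result: [25, 5, 47, 3, 11, 38, 7, 17, 20]


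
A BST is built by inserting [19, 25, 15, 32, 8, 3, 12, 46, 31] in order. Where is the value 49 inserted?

Starting tree (level order): [19, 15, 25, 8, None, None, 32, 3, 12, 31, 46]
Insertion path: 19 -> 25 -> 32 -> 46
Result: insert 49 as right child of 46
Final tree (level order): [19, 15, 25, 8, None, None, 32, 3, 12, 31, 46, None, None, None, None, None, None, None, 49]


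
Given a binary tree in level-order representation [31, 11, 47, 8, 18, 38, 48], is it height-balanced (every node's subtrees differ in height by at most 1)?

Tree (level-order array): [31, 11, 47, 8, 18, 38, 48]
Definition: a tree is height-balanced if, at every node, |h(left) - h(right)| <= 1 (empty subtree has height -1).
Bottom-up per-node check:
  node 8: h_left=-1, h_right=-1, diff=0 [OK], height=0
  node 18: h_left=-1, h_right=-1, diff=0 [OK], height=0
  node 11: h_left=0, h_right=0, diff=0 [OK], height=1
  node 38: h_left=-1, h_right=-1, diff=0 [OK], height=0
  node 48: h_left=-1, h_right=-1, diff=0 [OK], height=0
  node 47: h_left=0, h_right=0, diff=0 [OK], height=1
  node 31: h_left=1, h_right=1, diff=0 [OK], height=2
All nodes satisfy the balance condition.
Result: Balanced


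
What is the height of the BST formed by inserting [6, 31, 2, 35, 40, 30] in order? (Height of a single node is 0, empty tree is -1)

Insertion order: [6, 31, 2, 35, 40, 30]
Tree (level-order array): [6, 2, 31, None, None, 30, 35, None, None, None, 40]
Compute height bottom-up (empty subtree = -1):
  height(2) = 1 + max(-1, -1) = 0
  height(30) = 1 + max(-1, -1) = 0
  height(40) = 1 + max(-1, -1) = 0
  height(35) = 1 + max(-1, 0) = 1
  height(31) = 1 + max(0, 1) = 2
  height(6) = 1 + max(0, 2) = 3
Height = 3


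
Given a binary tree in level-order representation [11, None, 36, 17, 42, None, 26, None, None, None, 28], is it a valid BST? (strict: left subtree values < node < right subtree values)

Level-order array: [11, None, 36, 17, 42, None, 26, None, None, None, 28]
Validate using subtree bounds (lo, hi): at each node, require lo < value < hi,
then recurse left with hi=value and right with lo=value.
Preorder trace (stopping at first violation):
  at node 11 with bounds (-inf, +inf): OK
  at node 36 with bounds (11, +inf): OK
  at node 17 with bounds (11, 36): OK
  at node 26 with bounds (17, 36): OK
  at node 28 with bounds (26, 36): OK
  at node 42 with bounds (36, +inf): OK
No violation found at any node.
Result: Valid BST


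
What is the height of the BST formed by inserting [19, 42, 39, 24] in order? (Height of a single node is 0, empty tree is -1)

Insertion order: [19, 42, 39, 24]
Tree (level-order array): [19, None, 42, 39, None, 24]
Compute height bottom-up (empty subtree = -1):
  height(24) = 1 + max(-1, -1) = 0
  height(39) = 1 + max(0, -1) = 1
  height(42) = 1 + max(1, -1) = 2
  height(19) = 1 + max(-1, 2) = 3
Height = 3


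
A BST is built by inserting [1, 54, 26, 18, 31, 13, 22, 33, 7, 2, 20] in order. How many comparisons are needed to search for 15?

Search path for 15: 1 -> 54 -> 26 -> 18 -> 13
Found: False
Comparisons: 5


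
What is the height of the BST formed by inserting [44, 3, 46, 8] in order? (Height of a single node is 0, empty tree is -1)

Insertion order: [44, 3, 46, 8]
Tree (level-order array): [44, 3, 46, None, 8]
Compute height bottom-up (empty subtree = -1):
  height(8) = 1 + max(-1, -1) = 0
  height(3) = 1 + max(-1, 0) = 1
  height(46) = 1 + max(-1, -1) = 0
  height(44) = 1 + max(1, 0) = 2
Height = 2


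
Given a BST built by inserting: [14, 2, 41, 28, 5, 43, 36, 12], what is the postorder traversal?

Tree insertion order: [14, 2, 41, 28, 5, 43, 36, 12]
Tree (level-order array): [14, 2, 41, None, 5, 28, 43, None, 12, None, 36]
Postorder traversal: [12, 5, 2, 36, 28, 43, 41, 14]


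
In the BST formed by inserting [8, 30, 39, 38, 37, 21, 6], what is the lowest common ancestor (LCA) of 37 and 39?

Tree insertion order: [8, 30, 39, 38, 37, 21, 6]
Tree (level-order array): [8, 6, 30, None, None, 21, 39, None, None, 38, None, 37]
In a BST, the LCA of p=37, q=39 is the first node v on the
root-to-leaf path with p <= v <= q (go left if both < v, right if both > v).
Walk from root:
  at 8: both 37 and 39 > 8, go right
  at 30: both 37 and 39 > 30, go right
  at 39: 37 <= 39 <= 39, this is the LCA
LCA = 39


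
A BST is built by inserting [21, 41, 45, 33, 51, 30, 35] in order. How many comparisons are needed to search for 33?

Search path for 33: 21 -> 41 -> 33
Found: True
Comparisons: 3


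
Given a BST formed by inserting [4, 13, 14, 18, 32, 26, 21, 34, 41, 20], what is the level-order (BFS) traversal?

Tree insertion order: [4, 13, 14, 18, 32, 26, 21, 34, 41, 20]
Tree (level-order array): [4, None, 13, None, 14, None, 18, None, 32, 26, 34, 21, None, None, 41, 20]
BFS from the root, enqueuing left then right child of each popped node:
  queue [4] -> pop 4, enqueue [13], visited so far: [4]
  queue [13] -> pop 13, enqueue [14], visited so far: [4, 13]
  queue [14] -> pop 14, enqueue [18], visited so far: [4, 13, 14]
  queue [18] -> pop 18, enqueue [32], visited so far: [4, 13, 14, 18]
  queue [32] -> pop 32, enqueue [26, 34], visited so far: [4, 13, 14, 18, 32]
  queue [26, 34] -> pop 26, enqueue [21], visited so far: [4, 13, 14, 18, 32, 26]
  queue [34, 21] -> pop 34, enqueue [41], visited so far: [4, 13, 14, 18, 32, 26, 34]
  queue [21, 41] -> pop 21, enqueue [20], visited so far: [4, 13, 14, 18, 32, 26, 34, 21]
  queue [41, 20] -> pop 41, enqueue [none], visited so far: [4, 13, 14, 18, 32, 26, 34, 21, 41]
  queue [20] -> pop 20, enqueue [none], visited so far: [4, 13, 14, 18, 32, 26, 34, 21, 41, 20]
Result: [4, 13, 14, 18, 32, 26, 34, 21, 41, 20]


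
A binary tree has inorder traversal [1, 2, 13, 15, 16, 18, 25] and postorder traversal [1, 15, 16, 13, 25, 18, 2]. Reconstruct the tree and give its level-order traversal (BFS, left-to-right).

Inorder:   [1, 2, 13, 15, 16, 18, 25]
Postorder: [1, 15, 16, 13, 25, 18, 2]
Algorithm: postorder visits root last, so walk postorder right-to-left;
each value is the root of the current inorder slice — split it at that
value, recurse on the right subtree first, then the left.
Recursive splits:
  root=2; inorder splits into left=[1], right=[13, 15, 16, 18, 25]
  root=18; inorder splits into left=[13, 15, 16], right=[25]
  root=25; inorder splits into left=[], right=[]
  root=13; inorder splits into left=[], right=[15, 16]
  root=16; inorder splits into left=[15], right=[]
  root=15; inorder splits into left=[], right=[]
  root=1; inorder splits into left=[], right=[]
Reconstructed level-order: [2, 1, 18, 13, 25, 16, 15]


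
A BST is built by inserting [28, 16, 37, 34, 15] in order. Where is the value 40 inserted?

Starting tree (level order): [28, 16, 37, 15, None, 34]
Insertion path: 28 -> 37
Result: insert 40 as right child of 37
Final tree (level order): [28, 16, 37, 15, None, 34, 40]


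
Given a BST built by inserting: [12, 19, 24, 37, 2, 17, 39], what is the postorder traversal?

Tree insertion order: [12, 19, 24, 37, 2, 17, 39]
Tree (level-order array): [12, 2, 19, None, None, 17, 24, None, None, None, 37, None, 39]
Postorder traversal: [2, 17, 39, 37, 24, 19, 12]


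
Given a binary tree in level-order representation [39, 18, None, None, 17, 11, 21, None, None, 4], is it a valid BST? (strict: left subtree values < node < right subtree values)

Level-order array: [39, 18, None, None, 17, 11, 21, None, None, 4]
Validate using subtree bounds (lo, hi): at each node, require lo < value < hi,
then recurse left with hi=value and right with lo=value.
Preorder trace (stopping at first violation):
  at node 39 with bounds (-inf, +inf): OK
  at node 18 with bounds (-inf, 39): OK
  at node 17 with bounds (18, 39): VIOLATION
Node 17 violates its bound: not (18 < 17 < 39).
Result: Not a valid BST


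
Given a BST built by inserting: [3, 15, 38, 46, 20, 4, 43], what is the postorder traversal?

Tree insertion order: [3, 15, 38, 46, 20, 4, 43]
Tree (level-order array): [3, None, 15, 4, 38, None, None, 20, 46, None, None, 43]
Postorder traversal: [4, 20, 43, 46, 38, 15, 3]


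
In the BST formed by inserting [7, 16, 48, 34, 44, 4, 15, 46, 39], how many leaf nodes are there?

Tree built from: [7, 16, 48, 34, 44, 4, 15, 46, 39]
Tree (level-order array): [7, 4, 16, None, None, 15, 48, None, None, 34, None, None, 44, 39, 46]
Rule: A leaf has 0 children.
Per-node child counts:
  node 7: 2 child(ren)
  node 4: 0 child(ren)
  node 16: 2 child(ren)
  node 15: 0 child(ren)
  node 48: 1 child(ren)
  node 34: 1 child(ren)
  node 44: 2 child(ren)
  node 39: 0 child(ren)
  node 46: 0 child(ren)
Matching nodes: [4, 15, 39, 46]
Count of leaf nodes: 4


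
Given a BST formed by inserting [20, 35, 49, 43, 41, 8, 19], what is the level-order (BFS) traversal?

Tree insertion order: [20, 35, 49, 43, 41, 8, 19]
Tree (level-order array): [20, 8, 35, None, 19, None, 49, None, None, 43, None, 41]
BFS from the root, enqueuing left then right child of each popped node:
  queue [20] -> pop 20, enqueue [8, 35], visited so far: [20]
  queue [8, 35] -> pop 8, enqueue [19], visited so far: [20, 8]
  queue [35, 19] -> pop 35, enqueue [49], visited so far: [20, 8, 35]
  queue [19, 49] -> pop 19, enqueue [none], visited so far: [20, 8, 35, 19]
  queue [49] -> pop 49, enqueue [43], visited so far: [20, 8, 35, 19, 49]
  queue [43] -> pop 43, enqueue [41], visited so far: [20, 8, 35, 19, 49, 43]
  queue [41] -> pop 41, enqueue [none], visited so far: [20, 8, 35, 19, 49, 43, 41]
Result: [20, 8, 35, 19, 49, 43, 41]


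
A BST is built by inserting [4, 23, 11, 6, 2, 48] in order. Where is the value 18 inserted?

Starting tree (level order): [4, 2, 23, None, None, 11, 48, 6]
Insertion path: 4 -> 23 -> 11
Result: insert 18 as right child of 11
Final tree (level order): [4, 2, 23, None, None, 11, 48, 6, 18]


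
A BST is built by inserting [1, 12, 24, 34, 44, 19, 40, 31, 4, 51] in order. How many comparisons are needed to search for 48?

Search path for 48: 1 -> 12 -> 24 -> 34 -> 44 -> 51
Found: False
Comparisons: 6


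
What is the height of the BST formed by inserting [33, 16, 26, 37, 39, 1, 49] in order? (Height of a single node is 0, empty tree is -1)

Insertion order: [33, 16, 26, 37, 39, 1, 49]
Tree (level-order array): [33, 16, 37, 1, 26, None, 39, None, None, None, None, None, 49]
Compute height bottom-up (empty subtree = -1):
  height(1) = 1 + max(-1, -1) = 0
  height(26) = 1 + max(-1, -1) = 0
  height(16) = 1 + max(0, 0) = 1
  height(49) = 1 + max(-1, -1) = 0
  height(39) = 1 + max(-1, 0) = 1
  height(37) = 1 + max(-1, 1) = 2
  height(33) = 1 + max(1, 2) = 3
Height = 3


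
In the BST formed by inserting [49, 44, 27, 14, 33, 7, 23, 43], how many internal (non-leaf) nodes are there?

Tree built from: [49, 44, 27, 14, 33, 7, 23, 43]
Tree (level-order array): [49, 44, None, 27, None, 14, 33, 7, 23, None, 43]
Rule: An internal node has at least one child.
Per-node child counts:
  node 49: 1 child(ren)
  node 44: 1 child(ren)
  node 27: 2 child(ren)
  node 14: 2 child(ren)
  node 7: 0 child(ren)
  node 23: 0 child(ren)
  node 33: 1 child(ren)
  node 43: 0 child(ren)
Matching nodes: [49, 44, 27, 14, 33]
Count of internal (non-leaf) nodes: 5


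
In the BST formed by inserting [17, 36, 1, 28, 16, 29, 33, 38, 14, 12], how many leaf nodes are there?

Tree built from: [17, 36, 1, 28, 16, 29, 33, 38, 14, 12]
Tree (level-order array): [17, 1, 36, None, 16, 28, 38, 14, None, None, 29, None, None, 12, None, None, 33]
Rule: A leaf has 0 children.
Per-node child counts:
  node 17: 2 child(ren)
  node 1: 1 child(ren)
  node 16: 1 child(ren)
  node 14: 1 child(ren)
  node 12: 0 child(ren)
  node 36: 2 child(ren)
  node 28: 1 child(ren)
  node 29: 1 child(ren)
  node 33: 0 child(ren)
  node 38: 0 child(ren)
Matching nodes: [12, 33, 38]
Count of leaf nodes: 3


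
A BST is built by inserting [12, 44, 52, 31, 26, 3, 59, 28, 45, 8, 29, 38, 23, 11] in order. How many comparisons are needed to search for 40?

Search path for 40: 12 -> 44 -> 31 -> 38
Found: False
Comparisons: 4


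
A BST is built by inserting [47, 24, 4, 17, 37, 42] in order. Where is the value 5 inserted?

Starting tree (level order): [47, 24, None, 4, 37, None, 17, None, 42]
Insertion path: 47 -> 24 -> 4 -> 17
Result: insert 5 as left child of 17
Final tree (level order): [47, 24, None, 4, 37, None, 17, None, 42, 5]


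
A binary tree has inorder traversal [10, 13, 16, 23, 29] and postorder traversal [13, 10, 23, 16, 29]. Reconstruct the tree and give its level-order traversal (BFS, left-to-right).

Inorder:   [10, 13, 16, 23, 29]
Postorder: [13, 10, 23, 16, 29]
Algorithm: postorder visits root last, so walk postorder right-to-left;
each value is the root of the current inorder slice — split it at that
value, recurse on the right subtree first, then the left.
Recursive splits:
  root=29; inorder splits into left=[10, 13, 16, 23], right=[]
  root=16; inorder splits into left=[10, 13], right=[23]
  root=23; inorder splits into left=[], right=[]
  root=10; inorder splits into left=[], right=[13]
  root=13; inorder splits into left=[], right=[]
Reconstructed level-order: [29, 16, 10, 23, 13]
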